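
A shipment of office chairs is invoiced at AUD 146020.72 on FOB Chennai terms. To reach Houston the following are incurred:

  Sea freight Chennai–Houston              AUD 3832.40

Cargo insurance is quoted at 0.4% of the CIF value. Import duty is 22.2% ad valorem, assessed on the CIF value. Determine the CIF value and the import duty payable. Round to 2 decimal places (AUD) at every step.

Let C be the CIF value. C = FOB price + freight + 0.4% × C
C − 0.4% × C = 146020.72 + 3832.40
0.996 × C = 149853.12
C = 149853.12 / 0.996 = 150454.94
Insurance premium = 0.4% × 150454.94 = 601.82
Import duty = 150454.94 × 22.2% = 33401.00

CIF value: AUD 150454.94; import duty: AUD 33401.00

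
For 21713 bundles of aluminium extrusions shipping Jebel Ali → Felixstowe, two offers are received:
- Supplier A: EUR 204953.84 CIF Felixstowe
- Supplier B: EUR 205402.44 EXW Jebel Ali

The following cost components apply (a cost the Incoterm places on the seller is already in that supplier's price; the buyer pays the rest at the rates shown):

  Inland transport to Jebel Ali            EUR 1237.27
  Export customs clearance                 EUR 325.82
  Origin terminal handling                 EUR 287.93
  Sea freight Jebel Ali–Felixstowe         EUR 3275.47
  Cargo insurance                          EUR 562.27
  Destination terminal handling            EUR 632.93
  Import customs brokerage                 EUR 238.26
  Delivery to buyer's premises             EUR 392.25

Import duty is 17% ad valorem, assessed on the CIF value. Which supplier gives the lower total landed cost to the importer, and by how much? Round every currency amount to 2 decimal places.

Supplier A is cheaper by EUR 7180.71

Supplier A (CIF):
The CIF price already equals the CIF value: 204953.84
Import duty = 204953.84 × 17% = 34842.15
Buyer bears (A): 632.93 + 238.26 + 392.25 = 1263.44
Landed cost (A) = invoice 204953.84 + 1263.44 + duty 34842.15 = 241059.43
Supplier B (EXW):
CIF value = EXW price + inland to port + export clearance + origin terminal + freight + insurance = 205402.44 + 1237.27 + 325.82 + 287.93 + 3275.47 + 562.27 = 211091.20
Import duty = 211091.20 × 17% = 35885.50
Buyer bears (B): 1237.27 + 325.82 + 287.93 + 3275.47 + 562.27 + 632.93 + 238.26 + 392.25 = 6952.20
Landed cost (B) = invoice 205402.44 + 6952.20 + duty 35885.50 = 248240.14
Difference = |241059.43 − 248240.14| = 7180.71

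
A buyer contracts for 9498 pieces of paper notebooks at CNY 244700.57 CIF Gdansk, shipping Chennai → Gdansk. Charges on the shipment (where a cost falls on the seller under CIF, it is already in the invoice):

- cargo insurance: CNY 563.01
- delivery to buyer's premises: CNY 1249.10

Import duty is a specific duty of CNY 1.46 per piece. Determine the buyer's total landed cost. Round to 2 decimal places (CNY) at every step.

Total landed cost: CNY 259816.75

CIF: the seller pays costs through ocean freight and marine insurance to the destination port.
Already in the invoice (seller's account under CIF): insurance — exclude.
The CIF price already equals the CIF value: 244700.57
Import duty = 9498 × 1.46 = 13867.08
Buyer bears: delivery 1249.10 + duty 13867.08 = 15116.18
Landed cost = invoice 244700.57 + 15116.18 = 259816.75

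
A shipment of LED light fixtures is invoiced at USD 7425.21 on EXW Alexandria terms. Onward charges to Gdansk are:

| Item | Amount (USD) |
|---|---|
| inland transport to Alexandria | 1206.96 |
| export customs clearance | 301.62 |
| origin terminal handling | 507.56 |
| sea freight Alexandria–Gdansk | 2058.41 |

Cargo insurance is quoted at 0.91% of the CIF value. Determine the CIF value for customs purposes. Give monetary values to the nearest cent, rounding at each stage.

Let C be the CIF value. C = EXW price + pre-shipment costs + freight + 0.91% × C
C − 0.91% × C = 7425.21 + 1206.96 + 301.62 + 507.56 + 2058.41
0.9909 × C = 11499.76
C = 11499.76 / 0.9909 = 11605.37
Insurance premium = 0.91% × 11605.37 = 105.61

CIF value: USD 11605.37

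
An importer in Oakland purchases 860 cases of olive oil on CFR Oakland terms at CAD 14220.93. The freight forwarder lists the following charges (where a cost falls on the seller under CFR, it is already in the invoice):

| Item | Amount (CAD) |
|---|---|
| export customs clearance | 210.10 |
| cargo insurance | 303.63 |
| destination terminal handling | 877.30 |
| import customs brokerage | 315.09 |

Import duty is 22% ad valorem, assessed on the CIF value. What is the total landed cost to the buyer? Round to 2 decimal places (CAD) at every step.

CFR: the seller pays costs through ocean freight to the destination port, but not insurance.
Already in the invoice (seller's account under CFR): export clearance — exclude.
CIF value = CFR price + insurance = 14220.93 + 303.63 = 14524.56
Import duty = 14524.56 × 22% = 3195.40
Buyer bears: insurance 303.63 + destination terminal 877.30 + brokerage 315.09 + duty 3195.40 = 4691.42
Landed cost = invoice 14220.93 + 4691.42 = 18912.35

Total landed cost: CAD 18912.35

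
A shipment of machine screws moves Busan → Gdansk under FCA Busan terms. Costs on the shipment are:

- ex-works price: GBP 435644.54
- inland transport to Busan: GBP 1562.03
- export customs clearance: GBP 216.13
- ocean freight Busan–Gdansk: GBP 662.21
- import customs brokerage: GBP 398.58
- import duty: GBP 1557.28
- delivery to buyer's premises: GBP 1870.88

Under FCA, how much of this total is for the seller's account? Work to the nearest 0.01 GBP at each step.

FCA: the seller delivers export-cleared goods to the carrier; the buyer bears costs from that point.
Seller's account: goods 435644.54 + inland to port 1562.03 + export clearance 216.13 = 437422.70
Buyer's account: freight 662.21 + brokerage 398.58 + duty 1557.28 + delivery 1870.88 = 4488.95

Seller's account: GBP 437422.70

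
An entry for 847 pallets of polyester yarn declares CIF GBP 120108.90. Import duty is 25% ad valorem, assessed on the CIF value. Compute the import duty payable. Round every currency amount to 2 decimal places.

Import duty: GBP 30027.23

Import duty = 120108.90 × 25% = 30027.23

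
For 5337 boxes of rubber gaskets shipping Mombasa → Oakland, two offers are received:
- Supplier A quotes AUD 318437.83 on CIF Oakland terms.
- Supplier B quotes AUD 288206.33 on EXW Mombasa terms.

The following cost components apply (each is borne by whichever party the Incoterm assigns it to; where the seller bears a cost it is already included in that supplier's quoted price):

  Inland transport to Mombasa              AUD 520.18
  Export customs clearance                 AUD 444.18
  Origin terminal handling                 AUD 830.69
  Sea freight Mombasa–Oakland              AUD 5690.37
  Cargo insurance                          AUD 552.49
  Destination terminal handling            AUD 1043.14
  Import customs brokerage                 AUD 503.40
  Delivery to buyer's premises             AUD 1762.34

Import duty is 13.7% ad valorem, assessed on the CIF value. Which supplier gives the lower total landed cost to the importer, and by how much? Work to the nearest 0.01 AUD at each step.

Supplier B is cheaper by AUD 25234.11

Supplier A (CIF):
The CIF price already equals the CIF value: 318437.83
Import duty = 318437.83 × 13.7% = 43625.98
Buyer bears (A): 1043.14 + 503.40 + 1762.34 = 3308.88
Landed cost (A) = invoice 318437.83 + 3308.88 + duty 43625.98 = 365372.69
Supplier B (EXW):
CIF value = EXW price + inland to port + export clearance + origin terminal + freight + insurance = 288206.33 + 520.18 + 444.18 + 830.69 + 5690.37 + 552.49 = 296244.24
Import duty = 296244.24 × 13.7% = 40585.46
Buyer bears (B): 520.18 + 444.18 + 830.69 + 5690.37 + 552.49 + 1043.14 + 503.40 + 1762.34 = 11346.79
Landed cost (B) = invoice 288206.33 + 11346.79 + duty 40585.46 = 340138.58
Difference = |365372.69 − 340138.58| = 25234.11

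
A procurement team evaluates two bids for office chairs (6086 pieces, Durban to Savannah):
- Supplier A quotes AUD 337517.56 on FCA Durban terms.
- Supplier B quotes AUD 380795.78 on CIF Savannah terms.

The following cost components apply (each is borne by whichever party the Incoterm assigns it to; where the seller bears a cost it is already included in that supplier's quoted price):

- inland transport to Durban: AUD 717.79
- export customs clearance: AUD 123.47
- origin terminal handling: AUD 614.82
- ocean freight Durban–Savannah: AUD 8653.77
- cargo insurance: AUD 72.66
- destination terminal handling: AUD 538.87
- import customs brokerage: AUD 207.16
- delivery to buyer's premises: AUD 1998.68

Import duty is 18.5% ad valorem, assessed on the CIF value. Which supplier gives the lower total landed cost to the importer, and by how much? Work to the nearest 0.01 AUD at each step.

Supplier A (FCA):
CIF value = FCA price + origin terminal + freight + insurance = 337517.56 + 614.82 + 8653.77 + 72.66 = 346858.81
Import duty = 346858.81 × 18.5% = 64168.88
Buyer bears (A): 614.82 + 8653.77 + 72.66 + 538.87 + 207.16 + 1998.68 = 12085.96
Landed cost (A) = invoice 337517.56 + 12085.96 + duty 64168.88 = 413772.40
Supplier B (CIF):
The CIF price already equals the CIF value: 380795.78
Import duty = 380795.78 × 18.5% = 70447.22
Buyer bears (B): 538.87 + 207.16 + 1998.68 = 2744.71
Landed cost (B) = invoice 380795.78 + 2744.71 + duty 70447.22 = 453987.71
Difference = |413772.40 − 453987.71| = 40215.31

Supplier A is cheaper by AUD 40215.31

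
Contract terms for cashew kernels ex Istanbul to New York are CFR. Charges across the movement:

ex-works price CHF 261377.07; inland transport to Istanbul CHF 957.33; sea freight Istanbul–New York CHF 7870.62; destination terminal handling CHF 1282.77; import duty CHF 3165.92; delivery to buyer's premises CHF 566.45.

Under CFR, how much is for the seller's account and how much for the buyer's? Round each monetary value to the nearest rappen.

CFR: the seller pays costs through ocean freight to the destination port, but not insurance.
Seller's account: goods 261377.07 + inland to port 957.33 + freight 7870.62 = 270205.02
Buyer's account: destination terminal 1282.77 + duty 3165.92 + delivery 566.45 = 5015.14

Seller: CHF 270205.02; buyer: CHF 5015.14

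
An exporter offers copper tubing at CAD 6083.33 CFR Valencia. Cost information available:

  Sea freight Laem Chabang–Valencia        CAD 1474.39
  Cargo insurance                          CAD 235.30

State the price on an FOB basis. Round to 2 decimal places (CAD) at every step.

FOB price: CAD 4608.94

Not relevant to the conversion: insurance — on the buyer under both terms; not part of either seller's price.
From CFR to FOB, the seller no longer bears: freight.
FOB price = 6083.33 − 1474.39 = 4608.94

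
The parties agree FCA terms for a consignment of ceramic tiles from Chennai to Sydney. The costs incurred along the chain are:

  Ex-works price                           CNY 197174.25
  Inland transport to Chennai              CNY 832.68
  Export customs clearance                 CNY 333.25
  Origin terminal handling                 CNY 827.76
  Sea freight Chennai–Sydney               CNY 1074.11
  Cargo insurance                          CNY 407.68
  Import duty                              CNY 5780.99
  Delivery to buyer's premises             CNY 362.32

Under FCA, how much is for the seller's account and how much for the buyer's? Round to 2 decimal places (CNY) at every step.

FCA: the seller delivers export-cleared goods to the carrier; the buyer bears costs from that point.
Seller's account: goods 197174.25 + inland to port 832.68 + export clearance 333.25 = 198340.18
Buyer's account: origin terminal 827.76 + freight 1074.11 + insurance 407.68 + duty 5780.99 + delivery 362.32 = 8452.86

Seller: CNY 198340.18; buyer: CNY 8452.86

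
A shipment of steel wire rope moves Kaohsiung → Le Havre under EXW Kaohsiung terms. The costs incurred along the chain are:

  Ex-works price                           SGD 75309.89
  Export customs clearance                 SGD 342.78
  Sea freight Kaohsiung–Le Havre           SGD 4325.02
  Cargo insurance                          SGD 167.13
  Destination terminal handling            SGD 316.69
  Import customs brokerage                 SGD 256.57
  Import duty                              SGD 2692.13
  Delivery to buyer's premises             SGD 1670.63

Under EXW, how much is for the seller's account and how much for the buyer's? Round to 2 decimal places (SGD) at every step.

EXW: the seller makes goods available at their premises; the buyer bears all onward costs.
Seller's account: goods 75309.89 = 75309.89
Buyer's account: export clearance 342.78 + freight 4325.02 + insurance 167.13 + destination terminal 316.69 + brokerage 256.57 + duty 2692.13 + delivery 1670.63 = 9770.95

Seller: SGD 75309.89; buyer: SGD 9770.95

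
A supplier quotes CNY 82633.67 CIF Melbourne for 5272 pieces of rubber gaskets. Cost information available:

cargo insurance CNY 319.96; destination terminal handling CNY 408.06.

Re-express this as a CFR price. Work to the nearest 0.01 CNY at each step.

CFR price: CNY 82313.71

Not relevant to the conversion: destination terminal — on the buyer under both terms; not part of either seller's price.
From CIF to CFR, the seller no longer bears: insurance.
CFR price = 82633.67 − 319.96 = 82313.71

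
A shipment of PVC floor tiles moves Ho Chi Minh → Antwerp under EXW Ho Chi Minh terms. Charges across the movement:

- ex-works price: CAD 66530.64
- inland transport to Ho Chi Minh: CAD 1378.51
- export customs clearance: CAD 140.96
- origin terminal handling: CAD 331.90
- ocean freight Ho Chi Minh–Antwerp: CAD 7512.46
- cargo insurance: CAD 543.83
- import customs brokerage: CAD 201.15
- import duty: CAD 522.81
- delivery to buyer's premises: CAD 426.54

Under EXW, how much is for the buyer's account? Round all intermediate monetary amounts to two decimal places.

Buyer's account: CAD 11058.16

EXW: the seller makes goods available at their premises; the buyer bears all onward costs.
Seller's account: goods 66530.64 = 66530.64
Buyer's account: inland to port 1378.51 + export clearance 140.96 + origin terminal 331.90 + freight 7512.46 + insurance 543.83 + brokerage 201.15 + duty 522.81 + delivery 426.54 = 11058.16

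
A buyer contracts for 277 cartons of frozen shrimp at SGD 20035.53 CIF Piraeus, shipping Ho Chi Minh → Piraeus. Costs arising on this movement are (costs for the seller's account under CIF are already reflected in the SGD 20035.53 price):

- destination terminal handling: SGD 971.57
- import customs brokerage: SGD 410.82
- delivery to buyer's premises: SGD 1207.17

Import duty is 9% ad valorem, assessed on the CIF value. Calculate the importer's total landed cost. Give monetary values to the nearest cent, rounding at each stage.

Total landed cost: SGD 24428.29

CIF: the seller pays costs through ocean freight and marine insurance to the destination port.
The CIF price already equals the CIF value: 20035.53
Import duty = 20035.53 × 9% = 1803.20
Buyer bears: destination terminal 971.57 + brokerage 410.82 + delivery 1207.17 + duty 1803.20 = 4392.76
Landed cost = invoice 20035.53 + 4392.76 = 24428.29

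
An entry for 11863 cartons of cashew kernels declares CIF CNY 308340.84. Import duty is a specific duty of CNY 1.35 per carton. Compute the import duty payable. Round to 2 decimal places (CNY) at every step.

Import duty: CNY 16015.05

Import duty = 11863 × 1.35 = 16015.05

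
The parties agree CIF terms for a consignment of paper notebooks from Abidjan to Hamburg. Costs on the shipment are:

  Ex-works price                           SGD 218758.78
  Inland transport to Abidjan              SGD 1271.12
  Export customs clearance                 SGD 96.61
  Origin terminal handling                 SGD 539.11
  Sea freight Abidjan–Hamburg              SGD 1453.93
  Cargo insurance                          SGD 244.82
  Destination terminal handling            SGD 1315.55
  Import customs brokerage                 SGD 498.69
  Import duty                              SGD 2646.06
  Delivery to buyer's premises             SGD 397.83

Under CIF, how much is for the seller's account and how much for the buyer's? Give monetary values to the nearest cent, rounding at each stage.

Seller: SGD 222364.37; buyer: SGD 4858.13

CIF: the seller pays costs through ocean freight and marine insurance to the destination port.
Seller's account: goods 218758.78 + inland to port 1271.12 + export clearance 96.61 + origin terminal 539.11 + freight 1453.93 + insurance 244.82 = 222364.37
Buyer's account: destination terminal 1315.55 + brokerage 498.69 + duty 2646.06 + delivery 397.83 = 4858.13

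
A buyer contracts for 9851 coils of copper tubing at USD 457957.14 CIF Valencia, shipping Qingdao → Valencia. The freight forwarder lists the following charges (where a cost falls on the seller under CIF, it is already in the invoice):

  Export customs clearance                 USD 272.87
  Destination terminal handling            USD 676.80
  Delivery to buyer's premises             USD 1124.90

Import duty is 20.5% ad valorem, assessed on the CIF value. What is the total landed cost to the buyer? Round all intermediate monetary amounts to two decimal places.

Total landed cost: USD 553640.05

CIF: the seller pays costs through ocean freight and marine insurance to the destination port.
Already in the invoice (seller's account under CIF): export clearance — exclude.
The CIF price already equals the CIF value: 457957.14
Import duty = 457957.14 × 20.5% = 93881.21
Buyer bears: destination terminal 676.80 + delivery 1124.90 + duty 93881.21 = 95682.91
Landed cost = invoice 457957.14 + 95682.91 = 553640.05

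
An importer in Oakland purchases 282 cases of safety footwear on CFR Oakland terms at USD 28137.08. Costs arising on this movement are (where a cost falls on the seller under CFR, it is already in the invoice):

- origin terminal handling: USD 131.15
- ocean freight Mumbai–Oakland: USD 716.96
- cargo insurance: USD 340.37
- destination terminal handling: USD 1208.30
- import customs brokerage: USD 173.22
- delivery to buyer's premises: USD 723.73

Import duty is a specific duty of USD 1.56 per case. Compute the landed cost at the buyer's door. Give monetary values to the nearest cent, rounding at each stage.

Total landed cost: USD 31022.62

CFR: the seller pays costs through ocean freight to the destination port, but not insurance.
Already in the invoice (seller's account under CFR): origin terminal, freight — exclude.
CIF value = CFR price + insurance = 28137.08 + 340.37 = 28477.45
Import duty = 282 × 1.56 = 439.92
Buyer bears: insurance 340.37 + destination terminal 1208.30 + brokerage 173.22 + delivery 723.73 + duty 439.92 = 2885.54
Landed cost = invoice 28137.08 + 2885.54 = 31022.62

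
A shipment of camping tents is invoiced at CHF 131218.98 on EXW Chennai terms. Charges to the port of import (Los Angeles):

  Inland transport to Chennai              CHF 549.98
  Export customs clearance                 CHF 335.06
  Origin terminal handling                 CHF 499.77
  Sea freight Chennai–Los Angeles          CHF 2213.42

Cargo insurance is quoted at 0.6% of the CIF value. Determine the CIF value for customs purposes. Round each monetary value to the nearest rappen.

Let C be the CIF value. C = EXW price + pre-shipment costs + freight + 0.6% × C
C − 0.6% × C = 131218.98 + 549.98 + 335.06 + 499.77 + 2213.42
0.994 × C = 134817.21
C = 134817.21 / 0.994 = 135631.00
Insurance premium = 0.6% × 135631.00 = 813.79

CIF value: CHF 135631.00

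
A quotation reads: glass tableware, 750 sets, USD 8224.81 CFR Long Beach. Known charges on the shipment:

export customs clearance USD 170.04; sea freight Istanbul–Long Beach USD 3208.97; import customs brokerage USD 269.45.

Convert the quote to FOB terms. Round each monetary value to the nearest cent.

Not relevant to the conversion: export clearance — on the seller under both CFR and FOB; already in the CFR price and stays in the FOB price. brokerage — on the buyer under both terms; not part of either seller's price.
From CFR to FOB, the seller no longer bears: freight.
FOB price = 8224.81 − 3208.97 = 5015.84

FOB price: USD 5015.84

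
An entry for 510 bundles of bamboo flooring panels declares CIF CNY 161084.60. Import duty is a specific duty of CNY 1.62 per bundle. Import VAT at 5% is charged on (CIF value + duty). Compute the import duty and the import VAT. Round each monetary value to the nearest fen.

Import duty: CNY 826.20; import VAT: CNY 8095.54

Import duty = 510 × 1.62 = 826.20
VAT base = CIF + duty = 161084.60 + 826.20 = 161910.80
Import VAT = 161910.80 × 5% = 8095.54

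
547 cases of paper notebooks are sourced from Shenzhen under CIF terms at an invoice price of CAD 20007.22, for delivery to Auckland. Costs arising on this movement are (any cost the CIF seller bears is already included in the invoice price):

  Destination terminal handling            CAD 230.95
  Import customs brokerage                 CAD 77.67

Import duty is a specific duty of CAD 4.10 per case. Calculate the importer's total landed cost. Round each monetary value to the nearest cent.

Total landed cost: CAD 22558.54

CIF: the seller pays costs through ocean freight and marine insurance to the destination port.
The CIF price already equals the CIF value: 20007.22
Import duty = 547 × 4.10 = 2242.70
Buyer bears: destination terminal 230.95 + brokerage 77.67 + duty 2242.70 = 2551.32
Landed cost = invoice 20007.22 + 2551.32 = 22558.54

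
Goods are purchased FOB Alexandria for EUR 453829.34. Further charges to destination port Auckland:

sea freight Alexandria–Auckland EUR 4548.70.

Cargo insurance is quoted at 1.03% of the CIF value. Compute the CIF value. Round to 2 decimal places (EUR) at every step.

CIF value: EUR 463148.47

Let C be the CIF value. C = FOB price + freight + 1.03% × C
C − 1.03% × C = 453829.34 + 4548.70
0.9897 × C = 458378.04
C = 458378.04 / 0.9897 = 463148.47
Insurance premium = 1.03% × 463148.47 = 4770.43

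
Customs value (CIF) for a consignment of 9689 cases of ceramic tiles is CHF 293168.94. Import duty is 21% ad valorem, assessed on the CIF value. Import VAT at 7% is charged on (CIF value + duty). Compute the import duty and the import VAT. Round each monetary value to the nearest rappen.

Import duty: CHF 61565.48; import VAT: CHF 24831.41

Import duty = 293168.94 × 21% = 61565.48
VAT base = CIF + duty = 293168.94 + 61565.48 = 354734.42
Import VAT = 354734.42 × 7% = 24831.41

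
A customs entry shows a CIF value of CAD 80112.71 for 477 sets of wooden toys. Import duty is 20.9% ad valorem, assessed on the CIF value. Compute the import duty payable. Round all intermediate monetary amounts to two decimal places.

Import duty = 80112.71 × 20.9% = 16743.56

Import duty: CAD 16743.56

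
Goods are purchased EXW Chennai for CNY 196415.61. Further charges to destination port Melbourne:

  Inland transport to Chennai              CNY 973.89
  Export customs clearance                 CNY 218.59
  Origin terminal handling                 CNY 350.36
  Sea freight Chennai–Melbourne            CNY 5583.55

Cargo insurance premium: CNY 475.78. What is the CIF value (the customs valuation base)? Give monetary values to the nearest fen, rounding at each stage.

CIF = EXW price + pre-shipment costs + freight + insurance
CIF = 196415.61 + 973.89 + 218.59 + 350.36 + 5583.55 + 475.78 = 204017.78

CIF value: CNY 204017.78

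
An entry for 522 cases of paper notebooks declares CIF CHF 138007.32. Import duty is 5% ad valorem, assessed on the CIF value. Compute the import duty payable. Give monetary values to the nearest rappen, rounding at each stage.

Import duty: CHF 6900.37

Import duty = 138007.32 × 5% = 6900.37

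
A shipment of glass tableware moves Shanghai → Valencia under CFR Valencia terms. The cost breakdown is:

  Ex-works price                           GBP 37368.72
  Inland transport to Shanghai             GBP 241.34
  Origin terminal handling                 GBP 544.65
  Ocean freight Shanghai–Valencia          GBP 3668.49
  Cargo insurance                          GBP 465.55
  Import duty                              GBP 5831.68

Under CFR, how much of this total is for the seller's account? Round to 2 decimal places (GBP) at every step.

CFR: the seller pays costs through ocean freight to the destination port, but not insurance.
Seller's account: goods 37368.72 + inland to port 241.34 + origin terminal 544.65 + freight 3668.49 = 41823.20
Buyer's account: insurance 465.55 + duty 5831.68 = 6297.23

Seller's account: GBP 41823.20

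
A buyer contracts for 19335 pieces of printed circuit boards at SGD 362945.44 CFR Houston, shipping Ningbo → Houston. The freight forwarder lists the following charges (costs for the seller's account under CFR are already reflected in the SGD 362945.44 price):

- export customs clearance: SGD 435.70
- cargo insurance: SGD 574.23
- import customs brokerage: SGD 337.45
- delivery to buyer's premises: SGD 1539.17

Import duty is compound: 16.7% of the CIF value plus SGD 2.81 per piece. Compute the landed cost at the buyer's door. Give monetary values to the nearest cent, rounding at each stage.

Total landed cost: SGD 480435.42

CFR: the seller pays costs through ocean freight to the destination port, but not insurance.
Already in the invoice (seller's account under CFR): export clearance — exclude.
CIF value = CFR price + insurance = 362945.44 + 574.23 = 363519.67
Ad valorem component: 363519.67 × 16.7% = 60707.78
Specific component: 19335 × 2.81 = 54331.35
Import duty = 60707.78 + 54331.35 = 115039.13
Buyer bears: insurance 574.23 + brokerage 337.45 + delivery 1539.17 + duty 115039.13 = 117489.98
Landed cost = invoice 362945.44 + 117489.98 = 480435.42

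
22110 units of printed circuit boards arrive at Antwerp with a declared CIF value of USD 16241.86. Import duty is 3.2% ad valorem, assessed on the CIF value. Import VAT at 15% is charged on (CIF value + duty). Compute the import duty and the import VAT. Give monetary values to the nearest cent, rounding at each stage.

Import duty = 16241.86 × 3.2% = 519.74
VAT base = CIF + duty = 16241.86 + 519.74 = 16761.60
Import VAT = 16761.60 × 15% = 2514.24

Import duty: USD 519.74; import VAT: USD 2514.24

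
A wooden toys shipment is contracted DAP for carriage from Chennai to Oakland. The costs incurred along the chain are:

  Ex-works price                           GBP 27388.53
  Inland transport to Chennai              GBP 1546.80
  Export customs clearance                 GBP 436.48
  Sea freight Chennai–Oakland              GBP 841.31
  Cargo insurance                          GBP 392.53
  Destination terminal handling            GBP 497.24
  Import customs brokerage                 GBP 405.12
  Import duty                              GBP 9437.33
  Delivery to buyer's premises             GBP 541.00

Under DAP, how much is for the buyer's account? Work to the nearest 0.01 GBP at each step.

DAP: the seller bears all costs to the named destination except import duty and clearance.
Seller's account: goods 27388.53 + inland to port 1546.80 + export clearance 436.48 + freight 841.31 + insurance 392.53 + destination terminal 497.24 + delivery 541.00 = 31643.89
Buyer's account: brokerage 405.12 + duty 9437.33 = 9842.45

Buyer's account: GBP 9842.45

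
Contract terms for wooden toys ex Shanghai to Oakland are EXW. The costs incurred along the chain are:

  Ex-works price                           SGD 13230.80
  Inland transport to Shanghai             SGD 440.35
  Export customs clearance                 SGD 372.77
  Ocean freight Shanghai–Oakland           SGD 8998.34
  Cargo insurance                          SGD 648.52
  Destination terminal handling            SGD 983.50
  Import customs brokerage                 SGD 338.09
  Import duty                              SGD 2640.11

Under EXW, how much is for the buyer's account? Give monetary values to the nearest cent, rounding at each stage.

Buyer's account: SGD 14421.68

EXW: the seller makes goods available at their premises; the buyer bears all onward costs.
Seller's account: goods 13230.80 = 13230.80
Buyer's account: inland to port 440.35 + export clearance 372.77 + freight 8998.34 + insurance 648.52 + destination terminal 983.50 + brokerage 338.09 + duty 2640.11 = 14421.68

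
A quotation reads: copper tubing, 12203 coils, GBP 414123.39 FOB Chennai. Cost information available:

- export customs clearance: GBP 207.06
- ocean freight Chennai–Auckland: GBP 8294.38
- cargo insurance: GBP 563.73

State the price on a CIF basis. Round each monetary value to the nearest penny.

Not relevant to the conversion: export clearance — on the seller under both FOB and CIF; already in the FOB price and stays in the CIF price.
From FOB to CIF, the seller additionally bears: freight, insurance.
CIF price = 414123.39 + 8294.38 + 563.73 = 422981.50

CIF price: GBP 422981.50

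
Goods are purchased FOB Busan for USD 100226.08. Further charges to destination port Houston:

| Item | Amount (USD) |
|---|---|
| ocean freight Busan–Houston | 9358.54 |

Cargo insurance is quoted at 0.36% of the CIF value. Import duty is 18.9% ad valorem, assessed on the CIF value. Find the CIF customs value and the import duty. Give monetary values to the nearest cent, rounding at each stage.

CIF value: USD 109980.55; import duty: USD 20786.32

Let C be the CIF value. C = FOB price + freight + 0.36% × C
C − 0.36% × C = 100226.08 + 9358.54
0.9964 × C = 109584.62
C = 109584.62 / 0.9964 = 109980.55
Insurance premium = 0.36% × 109980.55 = 395.93
Import duty = 109980.55 × 18.9% = 20786.32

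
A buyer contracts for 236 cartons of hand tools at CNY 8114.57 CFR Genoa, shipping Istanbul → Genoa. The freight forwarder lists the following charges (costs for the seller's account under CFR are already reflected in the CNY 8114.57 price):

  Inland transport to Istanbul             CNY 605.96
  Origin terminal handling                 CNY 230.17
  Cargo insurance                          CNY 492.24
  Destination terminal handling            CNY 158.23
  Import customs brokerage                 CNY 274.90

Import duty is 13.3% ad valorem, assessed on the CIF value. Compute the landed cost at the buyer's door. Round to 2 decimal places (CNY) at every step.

CFR: the seller pays costs through ocean freight to the destination port, but not insurance.
Already in the invoice (seller's account under CFR): inland to port, origin terminal — exclude.
CIF value = CFR price + insurance = 8114.57 + 492.24 = 8606.81
Import duty = 8606.81 × 13.3% = 1144.71
Buyer bears: insurance 492.24 + destination terminal 158.23 + brokerage 274.90 + duty 1144.71 = 2070.08
Landed cost = invoice 8114.57 + 2070.08 = 10184.65

Total landed cost: CNY 10184.65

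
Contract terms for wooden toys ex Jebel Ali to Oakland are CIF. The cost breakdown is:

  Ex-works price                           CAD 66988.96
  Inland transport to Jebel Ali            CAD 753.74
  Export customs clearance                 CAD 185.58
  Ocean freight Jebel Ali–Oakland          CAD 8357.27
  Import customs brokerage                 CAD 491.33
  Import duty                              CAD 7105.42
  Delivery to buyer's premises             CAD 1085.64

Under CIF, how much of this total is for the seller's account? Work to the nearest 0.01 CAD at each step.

CIF: the seller pays costs through ocean freight and marine insurance to the destination port.
Seller's account: goods 66988.96 + inland to port 753.74 + export clearance 185.58 + freight 8357.27 = 76285.55
Buyer's account: brokerage 491.33 + duty 7105.42 + delivery 1085.64 = 8682.39

Seller's account: CAD 76285.55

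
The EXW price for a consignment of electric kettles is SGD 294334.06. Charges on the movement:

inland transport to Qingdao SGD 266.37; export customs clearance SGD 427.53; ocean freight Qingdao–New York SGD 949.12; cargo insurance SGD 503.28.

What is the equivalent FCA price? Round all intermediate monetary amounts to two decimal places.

Not relevant to the conversion: freight, insurance — on the buyer under both terms; not part of either seller's price.
From EXW to FCA, the seller additionally bears: inland to port, export clearance.
FCA price = 294334.06 + 266.37 + 427.53 = 295027.96

FCA price: SGD 295027.96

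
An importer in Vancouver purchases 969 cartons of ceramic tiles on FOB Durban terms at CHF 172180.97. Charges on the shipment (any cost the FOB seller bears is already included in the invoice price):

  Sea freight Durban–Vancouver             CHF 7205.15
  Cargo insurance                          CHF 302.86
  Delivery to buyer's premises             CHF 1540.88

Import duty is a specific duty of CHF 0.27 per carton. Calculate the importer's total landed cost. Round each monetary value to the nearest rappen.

Total landed cost: CHF 181491.49

FOB: the seller bears costs until goods are on board at the origin port; the buyer bears freight, insurance and all costs thereafter.
CIF value = FOB price + freight + insurance = 172180.97 + 7205.15 + 302.86 = 179688.98
Import duty = 969 × 0.27 = 261.63
Buyer bears: freight 7205.15 + insurance 302.86 + delivery 1540.88 + duty 261.63 = 9310.52
Landed cost = invoice 172180.97 + 9310.52 = 181491.49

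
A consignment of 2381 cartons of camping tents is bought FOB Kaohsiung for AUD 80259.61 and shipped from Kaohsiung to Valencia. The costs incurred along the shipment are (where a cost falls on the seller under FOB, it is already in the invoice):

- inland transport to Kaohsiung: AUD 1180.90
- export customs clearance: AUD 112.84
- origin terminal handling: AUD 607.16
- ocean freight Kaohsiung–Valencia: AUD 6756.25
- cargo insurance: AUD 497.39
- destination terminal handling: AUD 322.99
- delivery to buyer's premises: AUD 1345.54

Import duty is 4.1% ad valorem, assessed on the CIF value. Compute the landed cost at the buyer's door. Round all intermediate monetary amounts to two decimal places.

FOB: the seller bears costs until goods are on board at the origin port; the buyer bears freight, insurance and all costs thereafter.
Already in the invoice (seller's account under FOB): inland to port, export clearance, origin terminal — exclude.
CIF value = FOB price + freight + insurance = 80259.61 + 6756.25 + 497.39 = 87513.25
Import duty = 87513.25 × 4.1% = 3588.04
Buyer bears: freight 6756.25 + insurance 497.39 + destination terminal 322.99 + delivery 1345.54 + duty 3588.04 = 12510.21
Landed cost = invoice 80259.61 + 12510.21 = 92769.82

Total landed cost: AUD 92769.82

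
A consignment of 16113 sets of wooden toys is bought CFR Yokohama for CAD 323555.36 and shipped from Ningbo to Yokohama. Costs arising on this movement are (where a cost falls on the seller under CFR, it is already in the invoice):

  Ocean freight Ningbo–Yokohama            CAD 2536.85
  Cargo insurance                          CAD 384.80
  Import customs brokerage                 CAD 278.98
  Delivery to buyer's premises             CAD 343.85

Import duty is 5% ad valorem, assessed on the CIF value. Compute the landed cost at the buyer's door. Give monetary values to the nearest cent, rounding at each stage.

CFR: the seller pays costs through ocean freight to the destination port, but not insurance.
Already in the invoice (seller's account under CFR): freight — exclude.
CIF value = CFR price + insurance = 323555.36 + 384.80 = 323940.16
Import duty = 323940.16 × 5% = 16197.01
Buyer bears: insurance 384.80 + brokerage 278.98 + delivery 343.85 + duty 16197.01 = 17204.64
Landed cost = invoice 323555.36 + 17204.64 = 340760.00

Total landed cost: CAD 340760.00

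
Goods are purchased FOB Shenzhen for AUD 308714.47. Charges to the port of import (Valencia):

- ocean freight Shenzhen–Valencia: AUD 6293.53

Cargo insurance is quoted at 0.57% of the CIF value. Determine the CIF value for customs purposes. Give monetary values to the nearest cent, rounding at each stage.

CIF value: AUD 316813.84

Let C be the CIF value. C = FOB price + freight + 0.57% × C
C − 0.57% × C = 308714.47 + 6293.53
0.9943 × C = 315008.00
C = 315008.00 / 0.9943 = 316813.84
Insurance premium = 0.57% × 316813.84 = 1805.84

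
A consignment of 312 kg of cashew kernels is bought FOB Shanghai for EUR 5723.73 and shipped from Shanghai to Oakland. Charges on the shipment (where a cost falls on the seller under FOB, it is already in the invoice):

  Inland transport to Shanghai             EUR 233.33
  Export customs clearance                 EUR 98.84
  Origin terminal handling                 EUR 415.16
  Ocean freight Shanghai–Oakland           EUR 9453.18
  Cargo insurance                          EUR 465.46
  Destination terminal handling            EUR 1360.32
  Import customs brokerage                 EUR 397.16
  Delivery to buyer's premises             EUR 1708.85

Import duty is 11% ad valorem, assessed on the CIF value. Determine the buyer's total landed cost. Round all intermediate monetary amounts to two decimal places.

Total landed cost: EUR 20829.36

FOB: the seller bears costs until goods are on board at the origin port; the buyer bears freight, insurance and all costs thereafter.
Already in the invoice (seller's account under FOB): inland to port, export clearance, origin terminal — exclude.
CIF value = FOB price + freight + insurance = 5723.73 + 9453.18 + 465.46 = 15642.37
Import duty = 15642.37 × 11% = 1720.66
Buyer bears: freight 9453.18 + insurance 465.46 + destination terminal 1360.32 + brokerage 397.16 + delivery 1708.85 + duty 1720.66 = 15105.63
Landed cost = invoice 5723.73 + 15105.63 = 20829.36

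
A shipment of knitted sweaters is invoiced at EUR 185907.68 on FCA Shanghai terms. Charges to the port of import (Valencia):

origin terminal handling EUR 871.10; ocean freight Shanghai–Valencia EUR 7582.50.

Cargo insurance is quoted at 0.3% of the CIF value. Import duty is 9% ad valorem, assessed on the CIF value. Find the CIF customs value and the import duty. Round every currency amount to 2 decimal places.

Let C be the CIF value. C = FCA price + pre-shipment costs + freight + 0.3% × C
C − 0.3% × C = 185907.68 + 871.10 + 7582.50
0.997 × C = 194361.28
C = 194361.28 / 0.997 = 194946.12
Insurance premium = 0.3% × 194946.12 = 584.84
Import duty = 194946.12 × 9% = 17545.15

CIF value: EUR 194946.12; import duty: EUR 17545.15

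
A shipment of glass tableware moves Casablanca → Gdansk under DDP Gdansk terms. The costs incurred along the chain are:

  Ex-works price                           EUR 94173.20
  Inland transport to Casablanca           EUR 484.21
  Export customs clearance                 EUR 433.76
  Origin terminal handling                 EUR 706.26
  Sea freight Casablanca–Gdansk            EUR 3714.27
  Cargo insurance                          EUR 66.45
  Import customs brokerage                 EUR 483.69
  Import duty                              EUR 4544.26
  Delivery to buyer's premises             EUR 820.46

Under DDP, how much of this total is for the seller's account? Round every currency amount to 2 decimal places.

Seller's account: EUR 105426.56

DDP: the seller bears all costs including import duty.
Seller's account: goods 94173.20 + inland to port 484.21 + export clearance 433.76 + origin terminal 706.26 + freight 3714.27 + insurance 66.45 + brokerage 483.69 + duty 4544.26 + delivery 820.46 = 105426.56
Buyer's account: 0.00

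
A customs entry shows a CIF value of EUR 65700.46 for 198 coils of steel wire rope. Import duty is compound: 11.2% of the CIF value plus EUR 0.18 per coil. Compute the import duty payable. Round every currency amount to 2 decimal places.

Import duty: EUR 7394.09

Ad valorem component: 65700.46 × 11.2% = 7358.45
Specific component: 198 × 0.18 = 35.64
Import duty = 7358.45 + 35.64 = 7394.09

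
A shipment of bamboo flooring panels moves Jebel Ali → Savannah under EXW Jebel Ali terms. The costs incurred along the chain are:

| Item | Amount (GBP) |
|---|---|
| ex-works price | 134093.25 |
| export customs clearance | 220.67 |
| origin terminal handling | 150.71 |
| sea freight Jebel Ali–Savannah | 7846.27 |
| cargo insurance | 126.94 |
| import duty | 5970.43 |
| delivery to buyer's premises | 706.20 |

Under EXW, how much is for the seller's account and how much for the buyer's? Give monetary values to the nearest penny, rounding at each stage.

Seller: GBP 134093.25; buyer: GBP 15021.22

EXW: the seller makes goods available at their premises; the buyer bears all onward costs.
Seller's account: goods 134093.25 = 134093.25
Buyer's account: export clearance 220.67 + origin terminal 150.71 + freight 7846.27 + insurance 126.94 + duty 5970.43 + delivery 706.20 = 15021.22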